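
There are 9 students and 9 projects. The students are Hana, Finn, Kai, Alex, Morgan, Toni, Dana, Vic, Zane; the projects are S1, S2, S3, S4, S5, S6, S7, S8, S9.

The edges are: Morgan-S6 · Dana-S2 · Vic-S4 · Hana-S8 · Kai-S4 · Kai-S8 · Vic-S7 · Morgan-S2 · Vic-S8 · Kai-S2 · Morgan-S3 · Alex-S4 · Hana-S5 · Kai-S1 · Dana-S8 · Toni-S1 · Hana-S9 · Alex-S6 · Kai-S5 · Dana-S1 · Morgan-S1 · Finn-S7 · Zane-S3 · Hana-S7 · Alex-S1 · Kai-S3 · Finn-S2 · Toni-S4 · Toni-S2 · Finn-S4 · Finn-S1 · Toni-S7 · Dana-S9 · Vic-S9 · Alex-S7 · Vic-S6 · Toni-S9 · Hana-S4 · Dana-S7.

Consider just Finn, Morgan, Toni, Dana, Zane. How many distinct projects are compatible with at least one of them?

The union of neighbours of {Finn, Morgan, Toni, Dana, Zane} is {S1, S2, S3, S4, S6, S7, S8, S9}, which has 8 elements.
Since |N(S)| = 8 ≥ |S| = 5, Hall's condition holds for this subset.

8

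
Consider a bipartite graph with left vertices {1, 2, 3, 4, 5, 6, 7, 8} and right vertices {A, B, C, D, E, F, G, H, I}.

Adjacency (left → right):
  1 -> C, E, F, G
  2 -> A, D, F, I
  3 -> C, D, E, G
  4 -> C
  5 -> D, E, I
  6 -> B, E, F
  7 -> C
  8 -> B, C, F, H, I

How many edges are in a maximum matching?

7

A valid assignment of size 7: 1–G, 2–I, 3–D, 4–C, 5–E, 6–B, 8–H.
The set {4, 7} has only 1 neighbour ({C}), so by Hall's theorem at most 7 of the 8 left vertices can be matched.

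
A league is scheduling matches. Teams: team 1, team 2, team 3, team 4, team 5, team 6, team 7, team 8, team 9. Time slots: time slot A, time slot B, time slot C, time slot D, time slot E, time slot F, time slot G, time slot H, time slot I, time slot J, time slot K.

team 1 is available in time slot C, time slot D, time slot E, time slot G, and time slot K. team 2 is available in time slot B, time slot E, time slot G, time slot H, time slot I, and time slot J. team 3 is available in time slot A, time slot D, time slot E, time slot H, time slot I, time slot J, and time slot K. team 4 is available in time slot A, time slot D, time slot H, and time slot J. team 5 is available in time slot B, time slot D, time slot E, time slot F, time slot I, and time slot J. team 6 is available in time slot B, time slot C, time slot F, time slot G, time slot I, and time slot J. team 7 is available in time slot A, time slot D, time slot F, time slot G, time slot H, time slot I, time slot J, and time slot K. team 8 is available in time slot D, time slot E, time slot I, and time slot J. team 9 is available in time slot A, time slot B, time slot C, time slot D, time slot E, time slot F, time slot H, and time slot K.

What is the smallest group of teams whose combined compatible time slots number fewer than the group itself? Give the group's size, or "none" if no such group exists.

none

A matching saturating every team exists, for instance team 1→time slot E, team 2→time slot J, team 3→time slot K, team 4→time slot H, team 5→time slot I, team 6→time slot B, team 7→time slot G, team 8→time slot D, team 9→time slot C.
By Hall's marriage theorem, this means |N(S)| ≥ |S| for every subset S, so no violating subset exists.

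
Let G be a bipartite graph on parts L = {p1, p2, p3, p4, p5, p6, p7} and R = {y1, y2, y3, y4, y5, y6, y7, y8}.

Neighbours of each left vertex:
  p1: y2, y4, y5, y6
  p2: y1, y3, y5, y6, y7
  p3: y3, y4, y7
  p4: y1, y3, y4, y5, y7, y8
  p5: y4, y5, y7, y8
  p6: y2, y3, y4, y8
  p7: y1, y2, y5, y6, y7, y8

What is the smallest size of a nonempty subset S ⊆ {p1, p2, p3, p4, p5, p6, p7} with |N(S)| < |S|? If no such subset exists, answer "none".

A matching saturating every left vertex exists, for instance p1→y2, p2→y6, p3→y4, p4→y3, p5→y5, p6→y8, p7→y7.
By Hall's marriage theorem, this means |N(S)| ≥ |S| for every subset S, so no violating subset exists.

none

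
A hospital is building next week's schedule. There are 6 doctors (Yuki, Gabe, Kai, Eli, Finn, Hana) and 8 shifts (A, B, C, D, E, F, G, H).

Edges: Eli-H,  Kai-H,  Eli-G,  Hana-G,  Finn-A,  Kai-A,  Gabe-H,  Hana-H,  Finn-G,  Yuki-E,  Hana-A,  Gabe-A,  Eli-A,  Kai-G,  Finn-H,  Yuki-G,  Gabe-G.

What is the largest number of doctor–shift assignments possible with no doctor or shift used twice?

For example, pair Yuki→E, Gabe→A, Kai→H, Eli→G.
The set {Gabe, Kai, Eli, Finn, Hana} has only 3 neighbours ({A, G, H}), so by Hall's theorem at most 4 of the 6 doctors can be matched.

4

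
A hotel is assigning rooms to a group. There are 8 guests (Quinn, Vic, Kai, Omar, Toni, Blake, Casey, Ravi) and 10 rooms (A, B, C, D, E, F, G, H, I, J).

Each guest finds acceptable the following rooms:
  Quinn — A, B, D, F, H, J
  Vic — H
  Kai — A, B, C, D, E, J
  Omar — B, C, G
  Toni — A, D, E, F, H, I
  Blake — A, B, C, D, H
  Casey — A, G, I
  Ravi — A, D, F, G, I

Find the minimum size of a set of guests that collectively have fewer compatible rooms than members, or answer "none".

A matching saturating every guest exists, for instance Quinn→B, Vic→H, Kai→J, Omar→C, Toni→E, Blake→A, Casey→I, Ravi→G.
By Hall's marriage theorem, this means |N(S)| ≥ |S| for every subset S, so no violating subset exists.

none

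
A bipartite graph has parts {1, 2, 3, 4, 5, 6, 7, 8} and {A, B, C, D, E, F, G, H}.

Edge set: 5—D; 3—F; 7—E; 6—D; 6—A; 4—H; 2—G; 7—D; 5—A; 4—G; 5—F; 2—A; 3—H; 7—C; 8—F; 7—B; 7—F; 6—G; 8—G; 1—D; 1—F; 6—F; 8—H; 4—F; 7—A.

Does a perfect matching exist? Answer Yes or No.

No

The set {1, 2, 3, 4, 5, 6, 8} has only 5 neighbours ({A, D, F, G, H}), so by Hall's theorem at most 6 of the 8 left vertices can be matched.
Hence no matching covers every left vertex.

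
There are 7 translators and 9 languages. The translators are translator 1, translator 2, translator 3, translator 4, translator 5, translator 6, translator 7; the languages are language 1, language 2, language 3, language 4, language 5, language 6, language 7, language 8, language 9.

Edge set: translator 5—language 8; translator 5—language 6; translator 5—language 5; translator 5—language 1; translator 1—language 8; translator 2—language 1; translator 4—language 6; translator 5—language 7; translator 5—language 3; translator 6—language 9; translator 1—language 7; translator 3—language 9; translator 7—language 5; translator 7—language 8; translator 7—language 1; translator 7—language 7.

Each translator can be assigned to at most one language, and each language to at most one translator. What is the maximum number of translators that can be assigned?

A valid assignment of size 6: translator 1-language 8, translator 2-language 1, translator 3-language 9, translator 4-language 6, translator 5-language 3, translator 7-language 7.
The set {translator 3, translator 6} has only 1 neighbour ({language 9}), so by Hall's theorem at most 6 of the 7 translators can be matched.

6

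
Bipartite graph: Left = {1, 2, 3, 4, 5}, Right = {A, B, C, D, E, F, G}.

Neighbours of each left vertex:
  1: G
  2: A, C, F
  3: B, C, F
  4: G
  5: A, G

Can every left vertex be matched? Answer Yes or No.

No

The set {1, 4} has only 1 neighbour ({G}), so by Hall's theorem at most 4 of the 5 left vertices can be matched.
Hence no matching covers every left vertex.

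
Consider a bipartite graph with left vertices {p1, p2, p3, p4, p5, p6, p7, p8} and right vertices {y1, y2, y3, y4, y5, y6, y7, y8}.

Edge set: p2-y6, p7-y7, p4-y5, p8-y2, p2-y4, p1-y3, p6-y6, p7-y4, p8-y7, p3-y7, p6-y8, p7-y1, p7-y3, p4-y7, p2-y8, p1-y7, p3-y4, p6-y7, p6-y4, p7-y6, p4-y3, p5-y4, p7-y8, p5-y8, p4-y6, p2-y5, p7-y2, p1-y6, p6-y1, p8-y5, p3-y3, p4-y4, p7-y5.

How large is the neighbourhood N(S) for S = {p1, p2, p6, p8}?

8

The union of neighbours of {p1, p2, p6, p8} is {y1, y2, y3, y4, y5, y6, y7, y8}, which has 8 elements.
Since |N(S)| = 8 ≥ |S| = 4, Hall's condition holds for this subset.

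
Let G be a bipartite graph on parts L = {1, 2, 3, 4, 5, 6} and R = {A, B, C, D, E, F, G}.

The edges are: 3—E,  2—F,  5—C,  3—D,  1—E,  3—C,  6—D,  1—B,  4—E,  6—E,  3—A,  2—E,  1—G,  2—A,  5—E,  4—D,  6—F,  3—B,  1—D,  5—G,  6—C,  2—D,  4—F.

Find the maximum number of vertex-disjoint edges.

6

A valid assignment of size 6: 1→B, 2→F, 3→A, 4→D, 5→C, 6→E.
This saturates every left vertex, so 6 is the maximum.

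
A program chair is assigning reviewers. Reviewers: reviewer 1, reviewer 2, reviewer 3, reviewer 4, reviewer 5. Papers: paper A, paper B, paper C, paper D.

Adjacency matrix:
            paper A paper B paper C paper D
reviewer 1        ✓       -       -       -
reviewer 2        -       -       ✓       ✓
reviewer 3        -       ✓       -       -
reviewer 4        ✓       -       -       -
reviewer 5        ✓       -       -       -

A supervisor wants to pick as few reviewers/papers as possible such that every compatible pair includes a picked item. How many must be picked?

A maximum matching has 3 edges (e.g. reviewer 1–paper A, reviewer 2–paper D, reviewer 3–paper B).
By König's theorem the minimum vertex cover has the same size. One such cover is {reviewer 2, reviewer 3, paper A}.

3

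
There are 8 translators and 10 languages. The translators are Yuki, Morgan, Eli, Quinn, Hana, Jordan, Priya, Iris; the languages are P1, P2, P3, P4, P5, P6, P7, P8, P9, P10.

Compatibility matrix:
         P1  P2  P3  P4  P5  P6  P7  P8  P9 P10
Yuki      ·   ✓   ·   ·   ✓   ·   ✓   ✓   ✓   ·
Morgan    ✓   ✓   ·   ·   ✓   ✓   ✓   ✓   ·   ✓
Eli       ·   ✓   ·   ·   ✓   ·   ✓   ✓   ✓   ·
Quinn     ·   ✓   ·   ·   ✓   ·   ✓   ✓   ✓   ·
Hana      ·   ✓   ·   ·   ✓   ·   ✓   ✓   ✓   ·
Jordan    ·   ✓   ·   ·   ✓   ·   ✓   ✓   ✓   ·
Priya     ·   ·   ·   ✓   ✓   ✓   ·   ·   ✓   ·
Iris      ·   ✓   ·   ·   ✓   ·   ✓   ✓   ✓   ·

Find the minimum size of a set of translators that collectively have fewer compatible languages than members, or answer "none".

Take S = {Yuki, Eli, Quinn, Hana, Jordan, Iris}. Its neighbourhood is {P2, P5, P7, P8, P9}, so |N(S)| = 5 < |S| = 6.
Every subset of size less than 6 has at least as many neighbours as members, so 6 is the minimum.

6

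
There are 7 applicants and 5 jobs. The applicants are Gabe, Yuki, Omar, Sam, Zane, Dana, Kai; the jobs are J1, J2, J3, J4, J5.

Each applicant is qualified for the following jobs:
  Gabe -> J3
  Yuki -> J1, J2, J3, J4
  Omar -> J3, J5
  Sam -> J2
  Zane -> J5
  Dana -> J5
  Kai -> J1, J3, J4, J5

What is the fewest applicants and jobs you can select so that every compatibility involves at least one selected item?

5

A maximum matching has 5 edges (e.g. Gabe–J3, Yuki–J4, Omar–J5, Sam–J2, Kai–J1).
By König's theorem the minimum vertex cover has the same size. One such cover is {Yuki, Sam, Kai, J3, J5}.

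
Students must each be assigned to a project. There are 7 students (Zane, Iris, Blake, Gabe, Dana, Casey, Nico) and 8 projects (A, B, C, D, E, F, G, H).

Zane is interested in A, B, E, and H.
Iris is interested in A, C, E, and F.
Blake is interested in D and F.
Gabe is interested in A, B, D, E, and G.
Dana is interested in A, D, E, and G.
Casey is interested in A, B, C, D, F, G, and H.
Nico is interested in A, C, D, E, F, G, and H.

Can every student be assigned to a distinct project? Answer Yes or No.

For example, pair Zane-B, Iris-C, Blake-F, Gabe-E, Dana-D, Casey-A, Nico-G.
All 7 students are covered.

Yes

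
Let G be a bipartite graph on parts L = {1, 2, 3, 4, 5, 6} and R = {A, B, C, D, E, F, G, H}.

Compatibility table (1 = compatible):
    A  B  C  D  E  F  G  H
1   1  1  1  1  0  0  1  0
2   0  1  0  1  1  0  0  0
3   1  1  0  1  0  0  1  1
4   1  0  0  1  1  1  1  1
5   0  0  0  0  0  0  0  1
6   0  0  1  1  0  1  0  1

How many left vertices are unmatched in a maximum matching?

For example, pair 1→B, 2→E, 3→A, 4→G, 5→H, 6→F.
All 6 left vertices are matched, so no larger matching exists.
That matches 6 of the 6, leaving 0 unmatched; no matching can do better.

0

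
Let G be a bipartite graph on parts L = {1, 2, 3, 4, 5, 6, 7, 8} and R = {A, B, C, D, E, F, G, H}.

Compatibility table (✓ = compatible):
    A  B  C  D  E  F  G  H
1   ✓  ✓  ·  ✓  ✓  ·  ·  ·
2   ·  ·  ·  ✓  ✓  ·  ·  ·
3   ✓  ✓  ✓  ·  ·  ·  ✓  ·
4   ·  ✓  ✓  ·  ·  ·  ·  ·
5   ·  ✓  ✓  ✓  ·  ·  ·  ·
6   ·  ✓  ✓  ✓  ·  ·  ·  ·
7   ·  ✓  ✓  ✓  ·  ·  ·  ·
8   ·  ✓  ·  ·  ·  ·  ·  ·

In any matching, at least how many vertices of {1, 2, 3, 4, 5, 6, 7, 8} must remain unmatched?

A valid assignment of size 6: 1→A, 2→E, 3→G, 4→C, 5→D, 6→B.
The set {4, 5, 6, 7, 8} has only 3 neighbours ({B, C, D}), so by Hall's theorem at most 6 of the 8 left vertices can be matched.
That matches 6 of the 8, leaving 2 unmatched; no matching can do better.

2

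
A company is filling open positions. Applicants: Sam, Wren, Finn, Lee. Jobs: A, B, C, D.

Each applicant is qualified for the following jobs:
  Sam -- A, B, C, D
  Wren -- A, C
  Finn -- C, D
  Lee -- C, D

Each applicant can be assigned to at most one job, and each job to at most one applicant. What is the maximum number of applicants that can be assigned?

4

One maximum matching: Sam–B, Wren–A, Finn–D, Lee–C.
This saturates every applicant, so 4 is the maximum.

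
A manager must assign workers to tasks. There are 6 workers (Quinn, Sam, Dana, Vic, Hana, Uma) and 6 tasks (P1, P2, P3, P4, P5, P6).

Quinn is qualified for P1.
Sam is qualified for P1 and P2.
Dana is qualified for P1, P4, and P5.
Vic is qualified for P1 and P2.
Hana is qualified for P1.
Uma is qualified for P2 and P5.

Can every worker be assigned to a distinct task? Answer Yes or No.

The set {Quinn, Sam, Vic, Hana} has only 2 neighbours ({P1, P2}), so by Hall's theorem at most 4 of the 6 workers can be matched.
Hence no matching covers every worker.

No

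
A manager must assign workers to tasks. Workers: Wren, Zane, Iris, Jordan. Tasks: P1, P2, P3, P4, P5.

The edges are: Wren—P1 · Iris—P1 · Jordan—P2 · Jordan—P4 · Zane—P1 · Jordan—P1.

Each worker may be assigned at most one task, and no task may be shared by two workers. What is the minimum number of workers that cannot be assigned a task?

2

A valid assignment of size 2: Wren-P1, Jordan-P4.
The set {Wren, Zane, Iris} has only 1 neighbour ({P1}), so by Hall's theorem at most 2 of the 4 workers can be matched.
That matches 2 of the 4, leaving 2 unmatched; no matching can do better.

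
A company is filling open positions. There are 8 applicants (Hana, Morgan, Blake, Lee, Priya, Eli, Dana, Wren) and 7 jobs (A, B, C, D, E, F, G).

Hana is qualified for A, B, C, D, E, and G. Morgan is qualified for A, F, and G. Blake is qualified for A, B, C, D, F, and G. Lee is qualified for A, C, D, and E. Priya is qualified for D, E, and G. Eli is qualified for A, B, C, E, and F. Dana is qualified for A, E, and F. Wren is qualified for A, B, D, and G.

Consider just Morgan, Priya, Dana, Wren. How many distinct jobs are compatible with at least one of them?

6

The union of neighbours of {Morgan, Priya, Dana, Wren} is {A, B, D, E, F, G}, which has 6 elements.
Since |N(S)| = 6 ≥ |S| = 4, Hall's condition holds for this subset.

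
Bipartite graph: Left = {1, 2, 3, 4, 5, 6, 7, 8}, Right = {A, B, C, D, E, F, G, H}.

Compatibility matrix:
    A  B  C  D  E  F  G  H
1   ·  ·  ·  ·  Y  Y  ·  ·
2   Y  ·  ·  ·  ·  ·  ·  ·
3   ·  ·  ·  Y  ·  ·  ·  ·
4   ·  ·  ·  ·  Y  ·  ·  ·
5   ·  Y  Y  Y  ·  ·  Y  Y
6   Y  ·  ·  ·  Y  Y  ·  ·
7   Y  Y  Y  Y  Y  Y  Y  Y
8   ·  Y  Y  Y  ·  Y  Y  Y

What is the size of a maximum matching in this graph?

For example, pair 1–F, 2–A, 3–D, 4–E, 5–B, 7–H, 8–G.
The set {1, 2, 4, 6} has only 3 neighbours ({A, E, F}), so by Hall's theorem at most 7 of the 8 left vertices can be matched.

7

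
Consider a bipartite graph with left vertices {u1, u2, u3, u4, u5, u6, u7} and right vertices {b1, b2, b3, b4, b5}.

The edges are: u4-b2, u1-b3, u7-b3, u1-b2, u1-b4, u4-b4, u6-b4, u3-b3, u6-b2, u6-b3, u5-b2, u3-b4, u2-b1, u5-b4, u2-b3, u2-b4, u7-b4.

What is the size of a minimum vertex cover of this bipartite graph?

{u2, b2, b3, b4} is a vertex cover of size 4: every edge has an endpoint in this set.
No smaller cover exists because u1–b2, u2–b1, u3–b3, u4–b4 is a matching of size 4, and a cover must include an endpoint of each of these disjoint edges (König's theorem).

4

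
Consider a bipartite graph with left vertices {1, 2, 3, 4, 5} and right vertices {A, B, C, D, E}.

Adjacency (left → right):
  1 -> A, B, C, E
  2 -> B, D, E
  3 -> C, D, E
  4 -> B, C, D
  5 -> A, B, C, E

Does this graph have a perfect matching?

One maximum matching: 1–A, 2–D, 3–E, 4–C, 5–B.
All 5 left vertices are covered.

Yes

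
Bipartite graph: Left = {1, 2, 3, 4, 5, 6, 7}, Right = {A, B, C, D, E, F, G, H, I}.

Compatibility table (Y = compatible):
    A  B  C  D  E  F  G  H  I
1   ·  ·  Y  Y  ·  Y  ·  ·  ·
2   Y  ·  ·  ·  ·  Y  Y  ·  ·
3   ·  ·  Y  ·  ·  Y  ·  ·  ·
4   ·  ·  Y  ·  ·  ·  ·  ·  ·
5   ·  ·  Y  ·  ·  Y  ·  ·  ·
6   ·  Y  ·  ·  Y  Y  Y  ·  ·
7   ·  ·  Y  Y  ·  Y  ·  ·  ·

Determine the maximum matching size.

5

A valid assignment of size 5: 1-D, 2-G, 3-F, 4-C, 6-B.
The set {1, 3, 4, 5, 7} has only 3 neighbours ({C, D, F}), so by Hall's theorem at most 5 of the 7 left vertices can be matched.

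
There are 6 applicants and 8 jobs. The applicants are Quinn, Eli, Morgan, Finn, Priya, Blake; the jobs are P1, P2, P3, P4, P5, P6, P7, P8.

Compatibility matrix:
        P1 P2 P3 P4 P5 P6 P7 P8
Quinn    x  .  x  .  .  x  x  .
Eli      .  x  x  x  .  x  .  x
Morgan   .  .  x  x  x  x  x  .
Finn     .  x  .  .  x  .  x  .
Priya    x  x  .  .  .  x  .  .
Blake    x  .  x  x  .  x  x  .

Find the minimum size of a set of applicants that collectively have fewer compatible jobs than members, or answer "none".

none

A matching saturating every applicant exists, for instance Quinn→P7, Eli→P2, Morgan→P3, Finn→P5, Priya→P6, Blake→P1.
By Hall's marriage theorem, this means |N(S)| ≥ |S| for every subset S, so no violating subset exists.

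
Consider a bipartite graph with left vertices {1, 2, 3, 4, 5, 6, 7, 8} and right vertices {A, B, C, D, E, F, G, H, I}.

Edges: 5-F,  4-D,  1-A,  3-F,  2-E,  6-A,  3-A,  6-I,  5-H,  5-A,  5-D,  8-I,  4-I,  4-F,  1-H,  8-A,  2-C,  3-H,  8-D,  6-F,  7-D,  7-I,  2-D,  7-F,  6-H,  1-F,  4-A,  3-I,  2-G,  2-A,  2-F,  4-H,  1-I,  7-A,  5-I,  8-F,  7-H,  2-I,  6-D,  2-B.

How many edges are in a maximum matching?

6

One maximum matching: 1-F, 2-G, 3-I, 4-D, 5-H, 6-A.
The set {1, 3, 4, 5, 6, 7, 8} has only 5 neighbours ({A, D, F, H, I}), so by Hall's theorem at most 6 of the 8 left vertices can be matched.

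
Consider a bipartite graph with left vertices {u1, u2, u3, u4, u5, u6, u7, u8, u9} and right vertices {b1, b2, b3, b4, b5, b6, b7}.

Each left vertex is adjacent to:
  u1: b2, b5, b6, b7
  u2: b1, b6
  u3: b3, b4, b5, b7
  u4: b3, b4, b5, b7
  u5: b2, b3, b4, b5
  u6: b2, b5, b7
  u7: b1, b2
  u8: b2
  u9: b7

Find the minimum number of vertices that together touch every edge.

7

{b1, b2, b3, b4, b5, b6, b7} is a vertex cover of size 7: every edge has an endpoint in this set.
No smaller cover exists because u1–b6, u2–b1, u3–b4, u4–b7, u5–b3, u6–b5, u7–b2 is a matching of size 7, and a cover must include an endpoint of each of these disjoint edges (König's theorem).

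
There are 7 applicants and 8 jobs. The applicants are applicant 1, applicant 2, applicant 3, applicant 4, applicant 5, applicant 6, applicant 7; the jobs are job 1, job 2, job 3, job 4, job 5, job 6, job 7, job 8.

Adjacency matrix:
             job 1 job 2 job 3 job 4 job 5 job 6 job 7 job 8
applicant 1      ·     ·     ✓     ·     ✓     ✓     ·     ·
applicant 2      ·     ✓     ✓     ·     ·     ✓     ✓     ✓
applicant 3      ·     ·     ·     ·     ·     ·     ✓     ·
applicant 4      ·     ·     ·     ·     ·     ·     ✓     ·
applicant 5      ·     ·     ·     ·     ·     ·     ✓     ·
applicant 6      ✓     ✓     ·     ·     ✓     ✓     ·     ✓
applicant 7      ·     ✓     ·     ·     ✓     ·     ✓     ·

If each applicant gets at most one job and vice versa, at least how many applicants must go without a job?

One maximum matching: applicant 1-job 3, applicant 2-job 8, applicant 3-job 7, applicant 6-job 5, applicant 7-job 2.
The set {applicant 3, applicant 4, applicant 5} has only 1 neighbour ({job 7}), so by Hall's theorem at most 5 of the 7 applicants can be matched.
That matches 5 of the 7, leaving 2 unmatched; no matching can do better.

2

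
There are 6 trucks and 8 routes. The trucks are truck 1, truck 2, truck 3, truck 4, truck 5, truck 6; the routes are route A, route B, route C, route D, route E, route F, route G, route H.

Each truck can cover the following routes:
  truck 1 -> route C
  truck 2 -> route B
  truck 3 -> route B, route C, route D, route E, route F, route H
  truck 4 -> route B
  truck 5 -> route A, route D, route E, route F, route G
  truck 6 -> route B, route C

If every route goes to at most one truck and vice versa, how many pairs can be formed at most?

One maximum matching: truck 1→route C, truck 2→route B, truck 3→route D, truck 5→route E.
The set {truck 1, truck 2, truck 4, truck 6} has only 2 neighbours ({route B, route C}), so by Hall's theorem at most 4 of the 6 trucks can be matched.

4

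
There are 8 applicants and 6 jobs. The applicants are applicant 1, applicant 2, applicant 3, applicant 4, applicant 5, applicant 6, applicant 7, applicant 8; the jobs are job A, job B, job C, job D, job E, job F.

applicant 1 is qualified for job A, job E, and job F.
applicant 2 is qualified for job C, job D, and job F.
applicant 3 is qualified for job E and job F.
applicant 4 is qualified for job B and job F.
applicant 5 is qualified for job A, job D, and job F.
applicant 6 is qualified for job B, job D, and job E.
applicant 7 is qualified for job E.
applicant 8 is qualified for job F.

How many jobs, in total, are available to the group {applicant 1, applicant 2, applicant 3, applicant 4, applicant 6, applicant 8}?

6

The union of neighbours of {applicant 1, applicant 2, applicant 3, applicant 4, applicant 6, applicant 8} is {job A, job B, job C, job D, job E, job F}, which has 6 elements.
Since |N(S)| = 6 ≥ |S| = 6, Hall's condition holds for this subset.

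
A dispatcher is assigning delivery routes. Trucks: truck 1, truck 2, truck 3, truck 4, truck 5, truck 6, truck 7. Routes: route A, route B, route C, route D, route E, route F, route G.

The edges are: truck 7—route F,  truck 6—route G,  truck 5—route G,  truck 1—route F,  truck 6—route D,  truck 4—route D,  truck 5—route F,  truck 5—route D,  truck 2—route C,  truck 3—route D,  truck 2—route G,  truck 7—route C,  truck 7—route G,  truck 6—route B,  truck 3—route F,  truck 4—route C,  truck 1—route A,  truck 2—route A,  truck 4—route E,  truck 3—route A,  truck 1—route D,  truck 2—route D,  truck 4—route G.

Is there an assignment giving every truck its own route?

For example, pair truck 1→route A, truck 2→route C, truck 3→route D, truck 4→route E, truck 5→route F, truck 6→route B, truck 7→route G.
Every truck is matched, so this is a perfect matching.

Yes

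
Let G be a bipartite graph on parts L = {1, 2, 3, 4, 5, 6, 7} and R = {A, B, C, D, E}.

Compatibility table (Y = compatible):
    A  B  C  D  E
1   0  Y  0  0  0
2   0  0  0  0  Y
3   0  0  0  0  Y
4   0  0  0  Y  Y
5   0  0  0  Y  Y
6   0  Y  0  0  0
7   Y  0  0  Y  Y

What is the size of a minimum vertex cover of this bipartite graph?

A maximum matching has 4 edges (e.g. 1–B, 2–E, 4–D, 7–A).
By König's theorem the minimum vertex cover has the same size. One such cover is {7, B, D, E}.

4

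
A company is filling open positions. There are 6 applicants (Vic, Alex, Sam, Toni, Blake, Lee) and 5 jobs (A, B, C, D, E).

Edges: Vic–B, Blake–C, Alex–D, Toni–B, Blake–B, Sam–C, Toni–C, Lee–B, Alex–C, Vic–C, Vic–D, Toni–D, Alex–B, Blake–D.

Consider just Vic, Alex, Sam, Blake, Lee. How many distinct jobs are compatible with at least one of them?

The union of neighbours of {Vic, Alex, Sam, Blake, Lee} is {B, C, D}, which has 3 elements.
Since |N(S)| = 3 < |S| = 5, Hall's condition fails for this subset.

3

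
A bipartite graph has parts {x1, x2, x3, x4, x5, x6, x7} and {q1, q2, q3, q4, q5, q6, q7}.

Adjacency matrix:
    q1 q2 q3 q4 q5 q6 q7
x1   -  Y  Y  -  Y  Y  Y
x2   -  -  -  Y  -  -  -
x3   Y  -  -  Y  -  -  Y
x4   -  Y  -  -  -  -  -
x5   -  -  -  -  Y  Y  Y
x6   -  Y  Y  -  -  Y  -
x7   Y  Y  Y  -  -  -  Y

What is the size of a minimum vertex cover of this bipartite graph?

The 7 edges x1–q6, x2–q4, x3–q1, x4–q2, x5–q5, x6–q3, x7–q7 form a matching, so any vertex cover needs at least 7 vertices (one per matched edge).
Conversely {x1, x2, x3, x4, x5, x6, x7} meets every edge and has exactly 7 vertices, so 7 is optimal.

7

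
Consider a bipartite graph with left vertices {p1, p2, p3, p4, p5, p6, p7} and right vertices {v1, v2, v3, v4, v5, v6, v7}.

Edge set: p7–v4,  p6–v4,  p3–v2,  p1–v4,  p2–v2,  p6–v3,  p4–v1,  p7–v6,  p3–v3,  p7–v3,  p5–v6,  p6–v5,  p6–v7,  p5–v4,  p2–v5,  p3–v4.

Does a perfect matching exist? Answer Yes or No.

Yes

For example, pair p1–v4, p2–v5, p3–v2, p4–v1, p5–v6, p6–v7, p7–v3.
Every left vertex is matched, so this is a perfect matching.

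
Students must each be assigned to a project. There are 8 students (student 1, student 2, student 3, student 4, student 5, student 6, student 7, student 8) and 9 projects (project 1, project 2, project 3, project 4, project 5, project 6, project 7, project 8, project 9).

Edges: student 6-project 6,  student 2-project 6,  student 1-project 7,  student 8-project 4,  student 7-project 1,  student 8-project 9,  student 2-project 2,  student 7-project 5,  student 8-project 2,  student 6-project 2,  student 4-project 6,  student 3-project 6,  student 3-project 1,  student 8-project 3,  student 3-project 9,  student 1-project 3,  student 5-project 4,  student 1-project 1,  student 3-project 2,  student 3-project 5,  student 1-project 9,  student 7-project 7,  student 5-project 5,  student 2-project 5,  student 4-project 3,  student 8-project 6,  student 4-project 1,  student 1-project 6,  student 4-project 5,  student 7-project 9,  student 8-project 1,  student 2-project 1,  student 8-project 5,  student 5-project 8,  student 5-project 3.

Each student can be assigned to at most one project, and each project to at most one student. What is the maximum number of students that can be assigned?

8

For example, pair student 1→project 7, student 2→project 2, student 3→project 5, student 4→project 3, student 5→project 4, student 6→project 6, student 7→project 1, student 8→project 9.
This saturates every student, so 8 is the maximum.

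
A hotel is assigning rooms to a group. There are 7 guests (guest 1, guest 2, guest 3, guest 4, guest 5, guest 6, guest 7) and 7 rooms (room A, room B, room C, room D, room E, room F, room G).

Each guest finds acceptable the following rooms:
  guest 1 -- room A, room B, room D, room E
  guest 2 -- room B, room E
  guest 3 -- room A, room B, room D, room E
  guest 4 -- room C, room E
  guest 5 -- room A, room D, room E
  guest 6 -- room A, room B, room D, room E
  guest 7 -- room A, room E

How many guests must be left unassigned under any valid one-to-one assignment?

2

One maximum matching: guest 1–room A, guest 2–room B, guest 3–room D, guest 4–room C, guest 5–room E.
The set {guest 1, guest 2, guest 3, guest 5, guest 6, guest 7} has only 4 neighbours ({room A, room B, room D, room E}), so by Hall's theorem at most 5 of the 7 guests can be matched.
That matches 5 of the 7, leaving 2 unmatched; no matching can do better.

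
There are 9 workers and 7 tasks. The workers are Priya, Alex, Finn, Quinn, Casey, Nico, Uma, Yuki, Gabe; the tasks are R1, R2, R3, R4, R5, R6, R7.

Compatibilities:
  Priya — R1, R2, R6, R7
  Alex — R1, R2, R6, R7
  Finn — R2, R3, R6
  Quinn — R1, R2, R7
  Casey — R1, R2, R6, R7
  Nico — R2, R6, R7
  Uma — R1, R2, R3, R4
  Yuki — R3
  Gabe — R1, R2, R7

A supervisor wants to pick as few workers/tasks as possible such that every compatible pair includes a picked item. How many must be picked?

6

The 6 edges Priya–R6, Alex–R1, Finn–R3, Quinn–R2, Casey–R7, Uma–R4 form a matching, so any vertex cover needs at least 6 vertices (one per matched edge).
Conversely {Uma, R1, R2, R3, R6, R7} meets every edge and has exactly 6 vertices, so 6 is optimal.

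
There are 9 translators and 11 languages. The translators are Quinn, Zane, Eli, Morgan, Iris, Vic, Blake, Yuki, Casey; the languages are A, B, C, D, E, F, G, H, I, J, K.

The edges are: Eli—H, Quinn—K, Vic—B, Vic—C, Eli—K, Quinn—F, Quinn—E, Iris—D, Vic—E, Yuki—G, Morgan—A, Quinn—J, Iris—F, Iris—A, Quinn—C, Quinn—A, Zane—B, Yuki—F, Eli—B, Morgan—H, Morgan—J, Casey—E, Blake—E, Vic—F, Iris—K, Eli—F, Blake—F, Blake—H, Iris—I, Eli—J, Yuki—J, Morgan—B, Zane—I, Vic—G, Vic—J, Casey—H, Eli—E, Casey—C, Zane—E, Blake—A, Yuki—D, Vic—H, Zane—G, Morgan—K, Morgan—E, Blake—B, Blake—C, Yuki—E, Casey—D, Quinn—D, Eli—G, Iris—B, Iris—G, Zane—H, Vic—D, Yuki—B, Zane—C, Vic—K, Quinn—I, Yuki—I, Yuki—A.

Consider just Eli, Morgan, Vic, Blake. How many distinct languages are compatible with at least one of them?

10

The union of neighbours of {Eli, Morgan, Vic, Blake} is {A, B, C, D, E, F, G, H, J, K}, which has 10 elements.
Since |N(S)| = 10 ≥ |S| = 4, Hall's condition holds for this subset.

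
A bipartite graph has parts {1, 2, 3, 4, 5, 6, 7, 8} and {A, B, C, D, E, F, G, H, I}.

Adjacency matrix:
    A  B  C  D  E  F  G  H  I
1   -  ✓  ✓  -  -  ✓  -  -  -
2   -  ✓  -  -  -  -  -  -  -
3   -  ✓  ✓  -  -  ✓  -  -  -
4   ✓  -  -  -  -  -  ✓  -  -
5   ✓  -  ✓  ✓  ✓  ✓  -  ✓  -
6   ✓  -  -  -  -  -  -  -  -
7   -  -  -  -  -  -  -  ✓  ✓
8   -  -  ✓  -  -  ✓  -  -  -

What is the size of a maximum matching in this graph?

One maximum matching: 1→C, 2→B, 3→F, 4→G, 5→E, 6→A, 7→H.
The set {1, 2, 3, 8} has only 3 neighbours ({B, C, F}), so by Hall's theorem at most 7 of the 8 left vertices can be matched.

7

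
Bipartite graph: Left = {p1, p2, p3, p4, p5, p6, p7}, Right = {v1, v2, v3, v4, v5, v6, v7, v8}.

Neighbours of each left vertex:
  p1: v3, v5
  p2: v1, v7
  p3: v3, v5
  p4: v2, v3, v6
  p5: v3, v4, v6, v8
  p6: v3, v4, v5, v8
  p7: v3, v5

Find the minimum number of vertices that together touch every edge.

A maximum matching has 6 edges (e.g. p1–v5, p2–v7, p3–v3, p4–v2, p5–v6, p6–v8).
By König's theorem the minimum vertex cover has the same size. One such cover is {p2, p4, p5, p6, v3, v5}.

6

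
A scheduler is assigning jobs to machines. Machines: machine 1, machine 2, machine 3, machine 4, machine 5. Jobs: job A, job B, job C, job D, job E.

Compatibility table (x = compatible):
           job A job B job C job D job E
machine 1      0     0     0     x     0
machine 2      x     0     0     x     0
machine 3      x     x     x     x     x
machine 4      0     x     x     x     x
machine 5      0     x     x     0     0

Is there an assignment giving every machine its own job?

Yes

For example, pair machine 1-job D, machine 2-job A, machine 3-job C, machine 4-job E, machine 5-job B.
Every machine is matched, so this is a perfect matching.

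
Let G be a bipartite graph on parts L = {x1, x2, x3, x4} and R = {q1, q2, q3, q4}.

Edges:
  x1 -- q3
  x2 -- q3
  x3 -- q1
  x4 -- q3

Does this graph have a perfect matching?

No

The set {x1, x2, x4} has only 1 neighbour ({q3}), so by Hall's theorem at most 2 of the 4 left vertices can be matched.
Hence no matching covers every left vertex.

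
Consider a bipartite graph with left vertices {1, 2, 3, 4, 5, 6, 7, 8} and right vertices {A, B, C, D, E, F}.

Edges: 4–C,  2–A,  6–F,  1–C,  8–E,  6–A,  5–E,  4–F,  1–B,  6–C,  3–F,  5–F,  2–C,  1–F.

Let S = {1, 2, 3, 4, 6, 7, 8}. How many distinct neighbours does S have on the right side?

5

The union of neighbours of {1, 2, 3, 4, 6, 7, 8} is {A, B, C, E, F}, which has 5 elements.
Since |N(S)| = 5 < |S| = 7, Hall's condition fails for this subset.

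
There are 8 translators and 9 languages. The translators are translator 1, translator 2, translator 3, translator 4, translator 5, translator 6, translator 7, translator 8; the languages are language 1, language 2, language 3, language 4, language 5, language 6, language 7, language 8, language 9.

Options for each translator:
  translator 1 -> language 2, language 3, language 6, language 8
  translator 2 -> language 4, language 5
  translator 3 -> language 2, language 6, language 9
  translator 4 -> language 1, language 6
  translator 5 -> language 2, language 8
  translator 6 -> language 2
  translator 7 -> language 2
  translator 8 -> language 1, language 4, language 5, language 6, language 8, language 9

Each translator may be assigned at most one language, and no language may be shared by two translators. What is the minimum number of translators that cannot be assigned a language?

A valid assignment of size 7: translator 1→language 3, translator 2→language 4, translator 3→language 9, translator 4→language 1, translator 5→language 8, translator 6→language 2, translator 8→language 6.
The set {translator 6, translator 7} has only 1 neighbour ({language 2}), so by Hall's theorem at most 7 of the 8 translators can be matched.
That matches 7 of the 8, leaving 1 unmatched; no matching can do better.

1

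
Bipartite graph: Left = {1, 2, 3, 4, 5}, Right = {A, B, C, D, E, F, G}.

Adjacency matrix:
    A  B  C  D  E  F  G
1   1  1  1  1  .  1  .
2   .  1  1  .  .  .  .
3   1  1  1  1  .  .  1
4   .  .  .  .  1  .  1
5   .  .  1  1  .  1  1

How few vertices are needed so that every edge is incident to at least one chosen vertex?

A maximum matching has 5 edges (e.g. 1–A, 2–B, 3–G, 4–E, 5–F).
By König's theorem the minimum vertex cover has the same size. One such cover is {1, 2, 3, 4, 5}.

5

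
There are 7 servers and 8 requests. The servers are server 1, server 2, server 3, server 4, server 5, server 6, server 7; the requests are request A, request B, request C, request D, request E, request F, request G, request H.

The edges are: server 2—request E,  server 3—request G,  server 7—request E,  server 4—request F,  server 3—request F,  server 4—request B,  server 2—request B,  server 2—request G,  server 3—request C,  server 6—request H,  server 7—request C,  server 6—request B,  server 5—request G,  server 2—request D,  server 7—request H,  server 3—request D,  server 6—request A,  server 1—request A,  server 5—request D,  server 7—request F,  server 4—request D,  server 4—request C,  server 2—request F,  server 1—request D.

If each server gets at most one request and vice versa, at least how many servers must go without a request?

0

A valid assignment of size 7: server 1→request A, server 2→request E, server 3→request C, server 4→request D, server 5→request G, server 6→request H, server 7→request F.
All 7 servers are matched, so no larger matching exists.
That matches 7 of the 7, leaving 0 unmatched; no matching can do better.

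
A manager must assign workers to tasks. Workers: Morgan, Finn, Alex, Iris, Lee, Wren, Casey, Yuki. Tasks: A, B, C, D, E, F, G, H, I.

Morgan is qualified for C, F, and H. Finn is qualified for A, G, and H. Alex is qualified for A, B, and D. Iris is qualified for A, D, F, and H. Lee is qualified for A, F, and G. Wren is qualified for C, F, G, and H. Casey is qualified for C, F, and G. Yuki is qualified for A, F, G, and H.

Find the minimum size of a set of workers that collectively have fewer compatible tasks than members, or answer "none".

Take S = {Morgan, Finn, Lee, Wren, Casey, Yuki}. Its neighbourhood is {A, C, F, G, H}, so |N(S)| = 5 < |S| = 6.
Every subset of size less than 6 has at least as many neighbours as members, so 6 is the minimum.

6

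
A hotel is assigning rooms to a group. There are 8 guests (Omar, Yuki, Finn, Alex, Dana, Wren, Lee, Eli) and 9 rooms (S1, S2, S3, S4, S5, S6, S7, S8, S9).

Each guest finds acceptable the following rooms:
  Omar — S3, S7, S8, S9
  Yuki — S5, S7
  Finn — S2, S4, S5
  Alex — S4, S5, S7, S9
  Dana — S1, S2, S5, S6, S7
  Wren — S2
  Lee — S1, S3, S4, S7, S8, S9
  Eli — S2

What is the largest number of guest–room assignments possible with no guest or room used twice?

7

For example, pair Omar–S8, Yuki–S5, Finn–S4, Alex–S9, Dana–S6, Wren–S2, Lee–S7.
The set {Wren, Eli} has only 1 neighbour ({S2}), so by Hall's theorem at most 7 of the 8 guests can be matched.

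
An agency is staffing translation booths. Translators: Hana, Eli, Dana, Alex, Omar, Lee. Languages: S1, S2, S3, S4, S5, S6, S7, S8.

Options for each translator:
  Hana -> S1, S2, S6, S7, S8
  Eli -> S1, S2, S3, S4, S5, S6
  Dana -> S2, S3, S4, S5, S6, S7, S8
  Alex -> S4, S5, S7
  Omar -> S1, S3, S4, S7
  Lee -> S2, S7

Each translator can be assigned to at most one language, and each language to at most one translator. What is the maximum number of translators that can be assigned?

6

A valid assignment of size 6: Hana→S7, Eli→S6, Dana→S8, Alex→S4, Omar→S3, Lee→S2.
All 6 translators are matched, so no larger matching exists.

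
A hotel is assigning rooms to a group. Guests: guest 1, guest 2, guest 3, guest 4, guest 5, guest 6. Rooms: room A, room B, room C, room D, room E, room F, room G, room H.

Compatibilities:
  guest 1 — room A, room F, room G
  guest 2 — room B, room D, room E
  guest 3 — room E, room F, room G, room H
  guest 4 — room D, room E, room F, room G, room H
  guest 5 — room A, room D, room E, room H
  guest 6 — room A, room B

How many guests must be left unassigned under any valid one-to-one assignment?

For example, pair guest 1–room F, guest 2–room E, guest 3–room G, guest 4–room D, guest 5–room H, guest 6–room B.
This saturates every guest, so 6 is the maximum.
That matches 6 of the 6, leaving 0 unmatched; no matching can do better.

0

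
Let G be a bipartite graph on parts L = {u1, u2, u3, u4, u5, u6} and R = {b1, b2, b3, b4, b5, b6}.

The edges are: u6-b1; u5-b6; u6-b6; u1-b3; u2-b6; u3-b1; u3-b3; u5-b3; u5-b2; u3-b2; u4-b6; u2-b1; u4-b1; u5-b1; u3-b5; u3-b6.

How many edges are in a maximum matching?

For example, pair u1→b3, u2→b1, u3→b5, u4→b6, u5→b2.
The set {u2, u4, u6} has only 2 neighbours ({b1, b6}), so by Hall's theorem at most 5 of the 6 left vertices can be matched.

5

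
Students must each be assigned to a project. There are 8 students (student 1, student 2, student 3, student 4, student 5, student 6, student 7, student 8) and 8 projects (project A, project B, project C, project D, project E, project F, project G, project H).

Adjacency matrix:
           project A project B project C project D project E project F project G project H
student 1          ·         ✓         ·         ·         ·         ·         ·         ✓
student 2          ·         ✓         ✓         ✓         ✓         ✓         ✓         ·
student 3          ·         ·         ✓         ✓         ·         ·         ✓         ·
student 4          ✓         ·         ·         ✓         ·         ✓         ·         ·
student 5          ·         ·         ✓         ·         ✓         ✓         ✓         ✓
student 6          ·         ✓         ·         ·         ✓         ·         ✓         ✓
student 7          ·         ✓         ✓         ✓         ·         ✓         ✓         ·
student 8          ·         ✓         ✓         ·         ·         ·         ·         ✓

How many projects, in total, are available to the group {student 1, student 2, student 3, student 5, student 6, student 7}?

7

The union of neighbours of {student 1, student 2, student 3, student 5, student 6, student 7} is {project B, project C, project D, project E, project F, project G, project H}, which has 7 elements.
Since |N(S)| = 7 ≥ |S| = 6, Hall's condition holds for this subset.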